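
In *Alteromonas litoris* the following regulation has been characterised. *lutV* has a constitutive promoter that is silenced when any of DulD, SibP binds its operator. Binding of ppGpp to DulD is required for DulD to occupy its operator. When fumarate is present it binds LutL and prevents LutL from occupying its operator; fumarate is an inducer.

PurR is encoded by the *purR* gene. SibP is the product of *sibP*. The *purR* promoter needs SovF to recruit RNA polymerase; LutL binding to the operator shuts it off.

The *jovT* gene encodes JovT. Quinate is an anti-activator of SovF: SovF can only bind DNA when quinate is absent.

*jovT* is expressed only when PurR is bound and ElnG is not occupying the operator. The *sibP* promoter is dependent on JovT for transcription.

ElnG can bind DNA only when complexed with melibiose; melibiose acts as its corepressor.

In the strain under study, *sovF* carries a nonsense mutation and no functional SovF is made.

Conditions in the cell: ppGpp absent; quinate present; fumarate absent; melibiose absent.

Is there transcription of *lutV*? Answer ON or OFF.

ON

ppGpp is absent, so DulD is inactive.
SovF is non-functional in this strain, so it has no effect.
Fumarate is absent, so LutL is active.
With repressor LutL bound, *purR* is not transcribed.
So PurR is not produced.
Melibiose is absent, so ElnG is inactive.
Required activator PurR is absent, so *jovT* is not transcribed.
So JovT is not produced.
Required activator JovT is absent, so *sibP* is not transcribed.
So SibP is not produced.
With no repressor bound, *lutV* is transcribed.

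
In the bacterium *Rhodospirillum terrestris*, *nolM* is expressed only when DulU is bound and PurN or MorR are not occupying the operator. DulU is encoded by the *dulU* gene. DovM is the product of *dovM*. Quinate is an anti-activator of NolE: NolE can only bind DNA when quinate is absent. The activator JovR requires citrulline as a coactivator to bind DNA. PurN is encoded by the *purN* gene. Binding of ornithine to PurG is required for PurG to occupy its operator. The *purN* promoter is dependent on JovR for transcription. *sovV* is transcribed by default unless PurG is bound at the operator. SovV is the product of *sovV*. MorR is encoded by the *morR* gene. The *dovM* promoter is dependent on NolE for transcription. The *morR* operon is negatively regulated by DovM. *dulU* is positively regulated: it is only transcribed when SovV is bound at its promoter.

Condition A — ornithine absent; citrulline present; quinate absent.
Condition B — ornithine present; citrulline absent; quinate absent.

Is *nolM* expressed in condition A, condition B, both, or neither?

Condition A:
Ornithine is absent, so PurG is inactive.
With no repressor bound, *sovV* is transcribed.
So SovV is produced and active.
No repressor is bound and SovV is active, so *dulU* is transcribed.
So DulU is produced and active.
Citrulline is present, so JovR is active.
No repressor is bound and JovR is active, so *purN* is transcribed.
So PurN is produced and active.
Quinate is absent, so NolE is active.
No repressor is bound and NolE is active, so *dovM* is transcribed.
So DovM is produced and active.
With repressor DovM bound, *morR* is not transcribed.
So MorR is not produced.
With repressor PurN bound, *nolM* is not transcribed.
→ *nolM* is OFF in A.
Condition B:
Ornithine is present, so PurG is active.
With repressor PurG bound, *sovV* is not transcribed.
So SovV is not produced.
Required activator SovV is absent, so *dulU* is not transcribed.
So DulU is not produced.
Citrulline is absent, so JovR is inactive.
Required activator JovR is absent, so *purN* is not transcribed.
So PurN is not produced.
Quinate is absent, so NolE is active.
No repressor is bound and NolE is active, so *dovM* is transcribed.
So DovM is produced and active.
With repressor DovM bound, *morR* is not transcribed.
So MorR is not produced.
Required activator DulU is absent, so *nolM* is not transcribed.
→ *nolM* is OFF in B.

neither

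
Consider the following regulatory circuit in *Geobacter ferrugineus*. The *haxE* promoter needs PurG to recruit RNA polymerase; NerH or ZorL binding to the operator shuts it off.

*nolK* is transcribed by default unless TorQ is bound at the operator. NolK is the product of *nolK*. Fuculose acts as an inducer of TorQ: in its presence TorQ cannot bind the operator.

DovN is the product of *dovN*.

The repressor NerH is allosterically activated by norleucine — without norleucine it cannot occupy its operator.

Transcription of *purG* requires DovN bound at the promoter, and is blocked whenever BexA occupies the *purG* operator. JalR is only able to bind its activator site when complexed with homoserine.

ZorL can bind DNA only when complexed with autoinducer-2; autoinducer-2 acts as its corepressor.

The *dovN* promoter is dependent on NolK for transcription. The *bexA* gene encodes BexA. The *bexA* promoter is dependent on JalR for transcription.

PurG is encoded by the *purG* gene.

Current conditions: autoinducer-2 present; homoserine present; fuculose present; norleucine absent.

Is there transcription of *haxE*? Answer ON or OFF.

Norleucine is absent, so NerH is inactive.
Autoinducer-2 is present, so ZorL is active.
Homoserine is present, so JalR is active.
No repressor is bound and JalR is active, so *bexA* is transcribed.
So BexA is produced and active.
Fuculose is present, so TorQ is inactive.
With no repressor bound, *nolK* is transcribed.
So NolK is produced and active.
No repressor is bound and NolK is active, so *dovN* is transcribed.
So DovN is produced and active.
With repressor BexA bound, *purG* is not transcribed.
So PurG is not produced.
With repressor ZorL bound, *haxE* is not transcribed.

OFF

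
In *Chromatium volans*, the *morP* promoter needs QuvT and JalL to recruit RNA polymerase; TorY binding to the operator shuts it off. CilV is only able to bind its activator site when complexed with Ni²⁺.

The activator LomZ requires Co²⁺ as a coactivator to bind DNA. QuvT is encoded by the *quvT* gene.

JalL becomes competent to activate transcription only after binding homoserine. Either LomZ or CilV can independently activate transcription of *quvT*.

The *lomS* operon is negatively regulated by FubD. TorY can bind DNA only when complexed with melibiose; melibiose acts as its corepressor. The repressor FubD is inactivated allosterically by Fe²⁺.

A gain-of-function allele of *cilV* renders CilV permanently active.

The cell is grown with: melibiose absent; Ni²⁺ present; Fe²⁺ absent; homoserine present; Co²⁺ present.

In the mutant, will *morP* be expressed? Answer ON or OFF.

Co²⁺ is present, so LomZ is active.
CilV is constitutively active in this strain.
Activator LomZ is present, so *quvT* is transcribed.
So QuvT is produced and active.
Homoserine is present, so JalL is active.
Melibiose is absent, so TorY is inactive.
No repressor is bound and QuvT and JalL are active, so *morP* is transcribed.

ON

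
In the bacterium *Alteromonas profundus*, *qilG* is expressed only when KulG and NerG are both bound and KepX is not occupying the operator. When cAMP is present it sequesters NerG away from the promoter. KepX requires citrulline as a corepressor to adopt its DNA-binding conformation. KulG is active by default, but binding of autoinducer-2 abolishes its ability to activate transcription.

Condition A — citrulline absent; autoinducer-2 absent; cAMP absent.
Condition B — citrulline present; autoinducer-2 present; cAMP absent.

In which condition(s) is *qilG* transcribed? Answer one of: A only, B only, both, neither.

A only

Condition A:
Citrulline is absent, so KepX is inactive.
Autoinducer-2 is absent, so KulG is active.
cAMP is absent, so NerG is active.
No repressor is bound and KulG and NerG are active, so *qilG* is transcribed.
→ *qilG* is ON in A.
Condition B:
Citrulline is present, so KepX is active.
Autoinducer-2 is present, so KulG is inactive.
cAMP is absent, so NerG is active.
With repressor KepX bound, *qilG* is not transcribed.
→ *qilG* is OFF in B.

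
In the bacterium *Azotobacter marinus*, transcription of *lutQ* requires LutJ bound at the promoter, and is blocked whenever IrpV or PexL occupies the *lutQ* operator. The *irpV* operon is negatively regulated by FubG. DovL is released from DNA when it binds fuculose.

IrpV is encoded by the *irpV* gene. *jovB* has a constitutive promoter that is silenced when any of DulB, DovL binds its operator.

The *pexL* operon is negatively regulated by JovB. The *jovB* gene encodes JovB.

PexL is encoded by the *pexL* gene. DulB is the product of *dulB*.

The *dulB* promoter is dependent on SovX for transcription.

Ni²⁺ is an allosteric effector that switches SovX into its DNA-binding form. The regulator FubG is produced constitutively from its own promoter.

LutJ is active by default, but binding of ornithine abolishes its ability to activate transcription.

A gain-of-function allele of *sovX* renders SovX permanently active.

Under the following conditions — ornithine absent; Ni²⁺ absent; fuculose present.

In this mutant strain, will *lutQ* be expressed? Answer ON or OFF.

OFF

Ornithine is absent, so LutJ is active.
FubG is produced constitutively and is active.
With repressor FubG bound, *irpV* is not transcribed.
So IrpV is not produced.
SovX is constitutively active in this strain.
No repressor is bound and SovX is active, so *dulB* is transcribed.
So DulB is produced and active.
Fuculose is present, so DovL is inactive.
With repressor DulB bound, *jovB* is not transcribed.
So JovB is not produced.
With no repressor bound, *pexL* is transcribed.
So PexL is produced and active.
With repressor PexL bound, *lutQ* is not transcribed.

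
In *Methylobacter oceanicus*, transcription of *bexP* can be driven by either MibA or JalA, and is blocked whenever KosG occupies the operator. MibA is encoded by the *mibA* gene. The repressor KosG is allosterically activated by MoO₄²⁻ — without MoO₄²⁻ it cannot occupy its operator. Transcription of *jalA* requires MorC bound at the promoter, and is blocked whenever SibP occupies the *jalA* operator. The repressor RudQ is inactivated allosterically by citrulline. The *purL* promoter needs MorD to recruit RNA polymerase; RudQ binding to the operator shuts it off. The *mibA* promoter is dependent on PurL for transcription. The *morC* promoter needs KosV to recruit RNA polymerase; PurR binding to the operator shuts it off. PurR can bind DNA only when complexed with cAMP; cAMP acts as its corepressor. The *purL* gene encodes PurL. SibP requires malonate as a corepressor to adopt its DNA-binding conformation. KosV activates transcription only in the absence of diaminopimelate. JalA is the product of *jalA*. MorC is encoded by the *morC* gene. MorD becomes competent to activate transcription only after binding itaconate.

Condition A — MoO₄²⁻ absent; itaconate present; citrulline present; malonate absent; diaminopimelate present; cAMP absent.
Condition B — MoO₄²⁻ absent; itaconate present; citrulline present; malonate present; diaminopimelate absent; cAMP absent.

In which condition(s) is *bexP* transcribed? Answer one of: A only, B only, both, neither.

Condition A:
MoO₄²⁻ is absent, so KosG is inactive.
Itaconate is present, so MorD is active.
Citrulline is present, so RudQ is inactive.
No repressor is bound and MorD is active, so *purL* is transcribed.
So PurL is produced and active.
No repressor is bound and PurL is active, so *mibA* is transcribed.
So MibA is produced and active.
Malonate is absent, so SibP is inactive.
Diaminopimelate is present, so KosV is inactive.
cAMP is absent, so PurR is inactive.
Required activator KosV is absent, so *morC* is not transcribed.
So MorC is not produced.
Required activator MorC is absent, so *jalA* is not transcribed.
So JalA is not produced.
Activator MibA is present, so *bexP* is transcribed.
→ *bexP* is ON in A.
Condition B:
MoO₄²⁻ is absent, so KosG is inactive.
Itaconate is present, so MorD is active.
Citrulline is present, so RudQ is inactive.
No repressor is bound and MorD is active, so *purL* is transcribed.
So PurL is produced and active.
No repressor is bound and PurL is active, so *mibA* is transcribed.
So MibA is produced and active.
Malonate is present, so SibP is active.
Diaminopimelate is absent, so KosV is active.
cAMP is absent, so PurR is inactive.
No repressor is bound and KosV is active, so *morC* is transcribed.
So MorC is produced and active.
With repressor SibP bound, *jalA* is not transcribed.
So JalA is not produced.
Activator MibA is present, so *bexP* is transcribed.
→ *bexP* is ON in B.

both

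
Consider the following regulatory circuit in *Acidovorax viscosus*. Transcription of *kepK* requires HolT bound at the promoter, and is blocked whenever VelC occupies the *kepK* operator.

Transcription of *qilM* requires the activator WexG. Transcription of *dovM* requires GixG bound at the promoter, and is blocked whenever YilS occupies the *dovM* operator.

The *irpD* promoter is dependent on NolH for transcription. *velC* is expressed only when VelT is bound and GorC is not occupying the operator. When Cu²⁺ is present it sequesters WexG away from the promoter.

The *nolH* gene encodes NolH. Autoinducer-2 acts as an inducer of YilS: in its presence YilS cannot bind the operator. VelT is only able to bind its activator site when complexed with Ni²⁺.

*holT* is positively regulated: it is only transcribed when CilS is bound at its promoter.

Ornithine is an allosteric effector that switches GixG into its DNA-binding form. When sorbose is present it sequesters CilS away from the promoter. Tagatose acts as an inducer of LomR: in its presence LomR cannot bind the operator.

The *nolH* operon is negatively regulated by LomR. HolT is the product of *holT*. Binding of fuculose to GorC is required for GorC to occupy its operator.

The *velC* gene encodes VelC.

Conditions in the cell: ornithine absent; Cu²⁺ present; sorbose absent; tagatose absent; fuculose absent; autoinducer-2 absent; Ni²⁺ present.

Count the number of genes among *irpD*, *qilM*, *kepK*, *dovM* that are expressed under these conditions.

0

Tagatose is absent, so LomR is active.
With repressor LomR bound, *nolH* is not transcribed.
So NolH is not produced.
Required activator NolH is absent, so *irpD* is not transcribed.
→ *irpD* is OFF.
Cu²⁺ is present, so WexG is inactive.
Required activator WexG is absent, so *qilM* is not transcribed.
→ *qilM* is OFF.
Sorbose is absent, so CilS is active.
No repressor is bound and CilS is active, so *holT* is transcribed.
So HolT is produced and active.
Fuculose is absent, so GorC is inactive.
Ni²⁺ is present, so VelT is active.
No repressor is bound and VelT is active, so *velC* is transcribed.
So VelC is produced and active.
With repressor VelC bound, *kepK* is not transcribed.
→ *kepK* is OFF.
Autoinducer-2 is absent, so YilS is active.
Ornithine is absent, so GixG is inactive.
With repressor YilS bound, *dovM* is not transcribed.
→ *dovM* is OFF.
0 of the 4 genes are transcribed.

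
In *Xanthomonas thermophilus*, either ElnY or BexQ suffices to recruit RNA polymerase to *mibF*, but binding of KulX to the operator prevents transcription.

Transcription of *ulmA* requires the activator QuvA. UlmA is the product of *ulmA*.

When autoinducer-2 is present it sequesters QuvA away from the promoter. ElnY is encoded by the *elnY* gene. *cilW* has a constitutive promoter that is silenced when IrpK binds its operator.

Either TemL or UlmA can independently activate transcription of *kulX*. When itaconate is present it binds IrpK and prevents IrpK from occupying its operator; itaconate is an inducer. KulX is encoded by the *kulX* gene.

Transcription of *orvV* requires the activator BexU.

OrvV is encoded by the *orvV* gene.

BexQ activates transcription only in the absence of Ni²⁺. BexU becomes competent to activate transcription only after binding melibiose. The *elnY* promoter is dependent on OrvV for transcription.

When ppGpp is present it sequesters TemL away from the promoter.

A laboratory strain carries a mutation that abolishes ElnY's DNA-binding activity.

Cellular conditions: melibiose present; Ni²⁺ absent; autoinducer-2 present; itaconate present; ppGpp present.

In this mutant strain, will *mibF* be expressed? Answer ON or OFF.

ON

ElnY is non-functional in this strain, so it has no effect.
Ni²⁺ is absent, so BexQ is active.
ppGpp is present, so TemL is inactive.
Autoinducer-2 is present, so QuvA is inactive.
Required activator QuvA is absent, so *ulmA* is not transcribed.
So UlmA is not produced.
No activator is available at the *kulX* promoter, so *kulX* is not transcribed.
So KulX is not produced.
Activator BexQ is present, so *mibF* is transcribed.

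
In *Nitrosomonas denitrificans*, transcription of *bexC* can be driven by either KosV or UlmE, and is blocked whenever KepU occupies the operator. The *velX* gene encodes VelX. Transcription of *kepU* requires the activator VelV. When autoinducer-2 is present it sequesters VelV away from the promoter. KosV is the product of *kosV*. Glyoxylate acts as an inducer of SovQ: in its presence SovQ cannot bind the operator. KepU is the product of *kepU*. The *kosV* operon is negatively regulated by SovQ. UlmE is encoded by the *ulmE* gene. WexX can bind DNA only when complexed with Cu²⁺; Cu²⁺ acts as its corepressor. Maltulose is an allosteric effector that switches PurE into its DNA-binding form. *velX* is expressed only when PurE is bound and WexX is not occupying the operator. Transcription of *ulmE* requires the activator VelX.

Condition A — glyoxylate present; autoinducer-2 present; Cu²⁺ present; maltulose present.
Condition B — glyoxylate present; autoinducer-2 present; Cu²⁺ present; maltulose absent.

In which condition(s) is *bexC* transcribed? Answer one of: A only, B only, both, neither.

both

Condition A:
Glyoxylate is present, so SovQ is inactive.
With no repressor bound, *kosV* is transcribed.
So KosV is produced and active.
Autoinducer-2 is present, so VelV is inactive.
Required activator VelV is absent, so *kepU* is not transcribed.
So KepU is not produced.
Cu²⁺ is present, so WexX is active.
Maltulose is present, so PurE is active.
With repressor WexX bound, *velX* is not transcribed.
So VelX is not produced.
Required activator VelX is absent, so *ulmE* is not transcribed.
So UlmE is not produced.
Activator KosV is present, so *bexC* is transcribed.
→ *bexC* is ON in A.
Condition B:
Glyoxylate is present, so SovQ is inactive.
With no repressor bound, *kosV* is transcribed.
So KosV is produced and active.
Autoinducer-2 is present, so VelV is inactive.
Required activator VelV is absent, so *kepU* is not transcribed.
So KepU is not produced.
Cu²⁺ is present, so WexX is active.
Maltulose is absent, so PurE is inactive.
With repressor WexX bound, *velX* is not transcribed.
So VelX is not produced.
Required activator VelX is absent, so *ulmE* is not transcribed.
So UlmE is not produced.
Activator KosV is present, so *bexC* is transcribed.
→ *bexC* is ON in B.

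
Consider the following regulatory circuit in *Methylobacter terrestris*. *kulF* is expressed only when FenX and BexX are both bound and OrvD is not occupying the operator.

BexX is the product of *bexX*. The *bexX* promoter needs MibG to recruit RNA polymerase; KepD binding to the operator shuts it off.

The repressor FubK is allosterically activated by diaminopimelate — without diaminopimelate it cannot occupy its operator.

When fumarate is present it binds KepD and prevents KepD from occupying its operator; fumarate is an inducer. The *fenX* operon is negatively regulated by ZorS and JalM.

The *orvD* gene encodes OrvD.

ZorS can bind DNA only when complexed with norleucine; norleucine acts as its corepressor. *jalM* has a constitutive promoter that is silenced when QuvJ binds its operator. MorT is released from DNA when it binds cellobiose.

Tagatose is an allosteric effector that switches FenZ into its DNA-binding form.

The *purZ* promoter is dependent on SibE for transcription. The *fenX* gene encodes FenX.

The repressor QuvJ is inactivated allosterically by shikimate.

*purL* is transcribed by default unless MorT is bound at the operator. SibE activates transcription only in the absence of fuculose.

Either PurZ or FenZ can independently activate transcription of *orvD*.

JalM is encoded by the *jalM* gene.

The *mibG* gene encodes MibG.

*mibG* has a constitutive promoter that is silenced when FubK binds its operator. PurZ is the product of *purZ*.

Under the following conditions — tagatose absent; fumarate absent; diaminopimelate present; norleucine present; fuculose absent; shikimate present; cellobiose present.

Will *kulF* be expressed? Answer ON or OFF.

Norleucine is present, so ZorS is active.
Shikimate is present, so QuvJ is inactive.
With no repressor bound, *jalM* is transcribed.
So JalM is produced and active.
With repressor ZorS bound, *fenX* is not transcribed.
So FenX is not produced.
Fuculose is absent, so SibE is active.
No repressor is bound and SibE is active, so *purZ* is transcribed.
So PurZ is produced and active.
Tagatose is absent, so FenZ is inactive.
Activator PurZ is present, so *orvD* is transcribed.
So OrvD is produced and active.
Fumarate is absent, so KepD is active.
Diaminopimelate is present, so FubK is active.
With repressor FubK bound, *mibG* is not transcribed.
So MibG is not produced.
With repressor KepD bound, *bexX* is not transcribed.
So BexX is not produced.
With repressor OrvD bound, *kulF* is not transcribed.

OFF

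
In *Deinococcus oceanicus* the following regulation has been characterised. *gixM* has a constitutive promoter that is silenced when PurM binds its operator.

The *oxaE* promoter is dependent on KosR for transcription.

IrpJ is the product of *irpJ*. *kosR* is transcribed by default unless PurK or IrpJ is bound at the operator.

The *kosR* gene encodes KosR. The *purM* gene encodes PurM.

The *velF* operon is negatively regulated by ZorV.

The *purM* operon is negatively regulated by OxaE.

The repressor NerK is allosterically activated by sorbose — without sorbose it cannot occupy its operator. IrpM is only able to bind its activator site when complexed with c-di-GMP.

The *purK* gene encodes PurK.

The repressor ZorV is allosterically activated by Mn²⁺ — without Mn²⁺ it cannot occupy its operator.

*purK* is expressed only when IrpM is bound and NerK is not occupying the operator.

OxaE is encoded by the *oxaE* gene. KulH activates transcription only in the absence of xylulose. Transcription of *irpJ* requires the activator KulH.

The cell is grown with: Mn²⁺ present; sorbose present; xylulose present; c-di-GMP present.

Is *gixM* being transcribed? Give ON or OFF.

ON

c-di-GMP is present, so IrpM is active.
Sorbose is present, so NerK is active.
With repressor NerK bound, *purK* is not transcribed.
So PurK is not produced.
Xylulose is present, so KulH is inactive.
Required activator KulH is absent, so *irpJ* is not transcribed.
So IrpJ is not produced.
With no repressor bound, *kosR* is transcribed.
So KosR is produced and active.
No repressor is bound and KosR is active, so *oxaE* is transcribed.
So OxaE is produced and active.
With repressor OxaE bound, *purM* is not transcribed.
So PurM is not produced.
With no repressor bound, *gixM* is transcribed.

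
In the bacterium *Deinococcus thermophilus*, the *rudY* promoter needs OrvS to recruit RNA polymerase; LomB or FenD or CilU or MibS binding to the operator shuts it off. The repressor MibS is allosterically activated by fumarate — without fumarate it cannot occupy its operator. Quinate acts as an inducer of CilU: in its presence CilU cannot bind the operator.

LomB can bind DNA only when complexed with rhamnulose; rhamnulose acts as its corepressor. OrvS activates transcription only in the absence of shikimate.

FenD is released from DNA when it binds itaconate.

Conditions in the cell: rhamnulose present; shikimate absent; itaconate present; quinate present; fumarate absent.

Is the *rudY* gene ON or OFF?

Rhamnulose is present, so LomB is active.
Shikimate is absent, so OrvS is active.
Itaconate is present, so FenD is inactive.
Quinate is present, so CilU is inactive.
Fumarate is absent, so MibS is inactive.
With repressor LomB bound, *rudY* is not transcribed.

OFF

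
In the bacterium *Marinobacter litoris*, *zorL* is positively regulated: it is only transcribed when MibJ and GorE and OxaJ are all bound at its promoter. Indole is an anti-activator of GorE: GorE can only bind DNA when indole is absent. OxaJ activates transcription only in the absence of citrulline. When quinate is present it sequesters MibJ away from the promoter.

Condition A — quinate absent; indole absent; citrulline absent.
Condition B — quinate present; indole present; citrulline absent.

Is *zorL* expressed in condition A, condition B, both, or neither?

Condition A:
Quinate is absent, so MibJ is active.
Indole is absent, so GorE is active.
Citrulline is absent, so OxaJ is active.
No repressor is bound and MibJ and GorE and OxaJ are active, so *zorL* is transcribed.
→ *zorL* is ON in A.
Condition B:
Quinate is present, so MibJ is inactive.
Indole is present, so GorE is inactive.
Citrulline is absent, so OxaJ is active.
Required activator MibJ is absent, so *zorL* is not transcribed.
→ *zorL* is OFF in B.

A only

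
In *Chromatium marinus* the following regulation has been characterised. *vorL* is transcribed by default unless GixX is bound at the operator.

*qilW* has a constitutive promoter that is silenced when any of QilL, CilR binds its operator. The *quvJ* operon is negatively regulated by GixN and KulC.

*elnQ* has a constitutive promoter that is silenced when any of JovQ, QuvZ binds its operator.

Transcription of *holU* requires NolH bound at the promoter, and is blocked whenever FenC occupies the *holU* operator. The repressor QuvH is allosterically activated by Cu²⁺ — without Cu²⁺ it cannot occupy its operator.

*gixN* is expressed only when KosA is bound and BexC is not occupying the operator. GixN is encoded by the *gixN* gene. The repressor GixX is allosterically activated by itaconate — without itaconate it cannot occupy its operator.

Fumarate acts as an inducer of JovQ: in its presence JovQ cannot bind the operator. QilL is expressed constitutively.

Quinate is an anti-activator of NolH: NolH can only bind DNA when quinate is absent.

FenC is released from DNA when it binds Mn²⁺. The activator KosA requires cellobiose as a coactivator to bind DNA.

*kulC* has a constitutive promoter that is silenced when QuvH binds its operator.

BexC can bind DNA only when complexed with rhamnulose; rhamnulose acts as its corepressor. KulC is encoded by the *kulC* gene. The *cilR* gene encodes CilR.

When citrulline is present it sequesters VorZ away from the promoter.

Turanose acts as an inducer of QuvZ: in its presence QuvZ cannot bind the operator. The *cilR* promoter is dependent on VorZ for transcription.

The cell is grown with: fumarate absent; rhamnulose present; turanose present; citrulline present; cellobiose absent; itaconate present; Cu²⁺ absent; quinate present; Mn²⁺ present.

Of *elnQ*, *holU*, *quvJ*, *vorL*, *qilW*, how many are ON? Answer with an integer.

0

Fumarate is absent, so JovQ is active.
Turanose is present, so QuvZ is inactive.
With repressor JovQ bound, *elnQ* is not transcribed.
→ *elnQ* is OFF.
Mn²⁺ is present, so FenC is inactive.
Quinate is present, so NolH is inactive.
Required activator NolH is absent, so *holU* is not transcribed.
→ *holU* is OFF.
Rhamnulose is present, so BexC is active.
Cellobiose is absent, so KosA is inactive.
With repressor BexC bound, *gixN* is not transcribed.
So GixN is not produced.
Cu²⁺ is absent, so QuvH is inactive.
With no repressor bound, *kulC* is transcribed.
So KulC is produced and active.
With repressor KulC bound, *quvJ* is not transcribed.
→ *quvJ* is OFF.
Itaconate is present, so GixX is active.
With repressor GixX bound, *vorL* is not transcribed.
→ *vorL* is OFF.
QilL is produced constitutively and is active.
Citrulline is present, so VorZ is inactive.
Required activator VorZ is absent, so *cilR* is not transcribed.
So CilR is not produced.
With repressor QilL bound, *qilW* is not transcribed.
→ *qilW* is OFF.
0 of the 5 genes are transcribed.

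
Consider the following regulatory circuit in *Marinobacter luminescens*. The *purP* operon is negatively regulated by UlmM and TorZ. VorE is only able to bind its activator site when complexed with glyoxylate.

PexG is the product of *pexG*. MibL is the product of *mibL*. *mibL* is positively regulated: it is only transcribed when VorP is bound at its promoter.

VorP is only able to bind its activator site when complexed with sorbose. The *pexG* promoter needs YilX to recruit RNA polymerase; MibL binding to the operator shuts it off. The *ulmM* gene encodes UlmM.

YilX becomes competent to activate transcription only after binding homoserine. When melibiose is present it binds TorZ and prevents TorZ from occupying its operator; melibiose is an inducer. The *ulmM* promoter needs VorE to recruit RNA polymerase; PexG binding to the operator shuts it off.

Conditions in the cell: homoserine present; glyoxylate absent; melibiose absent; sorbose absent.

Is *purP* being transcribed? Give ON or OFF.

OFF

Homoserine is present, so YilX is active.
Sorbose is absent, so VorP is inactive.
Required activator VorP is absent, so *mibL* is not transcribed.
So MibL is not produced.
No repressor is bound and YilX is active, so *pexG* is transcribed.
So PexG is produced and active.
Glyoxylate is absent, so VorE is inactive.
With repressor PexG bound, *ulmM* is not transcribed.
So UlmM is not produced.
Melibiose is absent, so TorZ is active.
With repressor TorZ bound, *purP* is not transcribed.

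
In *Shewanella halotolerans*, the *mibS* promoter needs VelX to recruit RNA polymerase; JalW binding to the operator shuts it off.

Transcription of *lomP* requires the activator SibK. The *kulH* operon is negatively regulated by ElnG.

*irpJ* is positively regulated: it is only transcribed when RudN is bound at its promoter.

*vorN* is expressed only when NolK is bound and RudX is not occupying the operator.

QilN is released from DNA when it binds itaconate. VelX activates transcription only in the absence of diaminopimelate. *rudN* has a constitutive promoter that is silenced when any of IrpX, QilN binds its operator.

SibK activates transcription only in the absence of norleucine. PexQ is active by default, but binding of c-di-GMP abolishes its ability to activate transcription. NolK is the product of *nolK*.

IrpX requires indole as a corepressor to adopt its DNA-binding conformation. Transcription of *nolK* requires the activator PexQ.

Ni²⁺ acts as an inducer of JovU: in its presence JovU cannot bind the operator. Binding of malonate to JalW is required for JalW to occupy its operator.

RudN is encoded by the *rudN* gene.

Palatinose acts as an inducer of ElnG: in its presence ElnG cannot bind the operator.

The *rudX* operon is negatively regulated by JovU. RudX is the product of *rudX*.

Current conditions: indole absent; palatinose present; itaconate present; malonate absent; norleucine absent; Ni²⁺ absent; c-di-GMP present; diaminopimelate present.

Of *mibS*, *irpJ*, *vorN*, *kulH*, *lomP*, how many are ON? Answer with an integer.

Diaminopimelate is present, so VelX is inactive.
Malonate is absent, so JalW is inactive.
Required activator VelX is absent, so *mibS* is not transcribed.
→ *mibS* is OFF.
Indole is absent, so IrpX is inactive.
Itaconate is present, so QilN is inactive.
With no repressor bound, *rudN* is transcribed.
So RudN is produced and active.
No repressor is bound and RudN is active, so *irpJ* is transcribed.
→ *irpJ* is ON.
c-di-GMP is present, so PexQ is inactive.
Required activator PexQ is absent, so *nolK* is not transcribed.
So NolK is not produced.
Ni²⁺ is absent, so JovU is active.
With repressor JovU bound, *rudX* is not transcribed.
So RudX is not produced.
Required activator NolK is absent, so *vorN* is not transcribed.
→ *vorN* is OFF.
Palatinose is present, so ElnG is inactive.
With no repressor bound, *kulH* is transcribed.
→ *kulH* is ON.
Norleucine is absent, so SibK is active.
No repressor is bound and SibK is active, so *lomP* is transcribed.
→ *lomP* is ON.
3 of the 5 genes are transcribed.

3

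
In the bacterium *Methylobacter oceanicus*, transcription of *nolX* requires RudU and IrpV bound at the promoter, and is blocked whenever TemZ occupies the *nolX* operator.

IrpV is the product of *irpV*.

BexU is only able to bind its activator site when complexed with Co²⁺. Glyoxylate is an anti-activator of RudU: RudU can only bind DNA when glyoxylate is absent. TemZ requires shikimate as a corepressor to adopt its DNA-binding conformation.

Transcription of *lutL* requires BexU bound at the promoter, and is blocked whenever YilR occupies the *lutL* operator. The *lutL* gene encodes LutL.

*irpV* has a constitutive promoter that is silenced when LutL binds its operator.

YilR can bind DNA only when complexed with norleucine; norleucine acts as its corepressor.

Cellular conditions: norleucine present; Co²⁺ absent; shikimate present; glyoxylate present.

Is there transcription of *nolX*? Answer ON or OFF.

Glyoxylate is present, so RudU is inactive.
Norleucine is present, so YilR is active.
Co²⁺ is absent, so BexU is inactive.
With repressor YilR bound, *lutL* is not transcribed.
So LutL is not produced.
With no repressor bound, *irpV* is transcribed.
So IrpV is produced and active.
Shikimate is present, so TemZ is active.
With repressor TemZ bound, *nolX* is not transcribed.

OFF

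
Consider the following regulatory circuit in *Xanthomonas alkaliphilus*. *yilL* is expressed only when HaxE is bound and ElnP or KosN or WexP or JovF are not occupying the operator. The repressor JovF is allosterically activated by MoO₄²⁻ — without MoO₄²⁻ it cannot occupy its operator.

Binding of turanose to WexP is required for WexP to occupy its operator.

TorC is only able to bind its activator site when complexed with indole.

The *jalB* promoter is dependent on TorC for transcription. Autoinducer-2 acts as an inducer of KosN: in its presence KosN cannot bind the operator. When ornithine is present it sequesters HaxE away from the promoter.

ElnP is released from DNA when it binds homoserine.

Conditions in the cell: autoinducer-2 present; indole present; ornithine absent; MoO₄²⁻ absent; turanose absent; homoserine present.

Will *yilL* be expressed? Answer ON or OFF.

Homoserine is present, so ElnP is inactive.
Ornithine is absent, so HaxE is active.
Autoinducer-2 is present, so KosN is inactive.
Turanose is absent, so WexP is inactive.
MoO₄²⁻ is absent, so JovF is inactive.
No repressor is bound and HaxE is active, so *yilL* is transcribed.

ON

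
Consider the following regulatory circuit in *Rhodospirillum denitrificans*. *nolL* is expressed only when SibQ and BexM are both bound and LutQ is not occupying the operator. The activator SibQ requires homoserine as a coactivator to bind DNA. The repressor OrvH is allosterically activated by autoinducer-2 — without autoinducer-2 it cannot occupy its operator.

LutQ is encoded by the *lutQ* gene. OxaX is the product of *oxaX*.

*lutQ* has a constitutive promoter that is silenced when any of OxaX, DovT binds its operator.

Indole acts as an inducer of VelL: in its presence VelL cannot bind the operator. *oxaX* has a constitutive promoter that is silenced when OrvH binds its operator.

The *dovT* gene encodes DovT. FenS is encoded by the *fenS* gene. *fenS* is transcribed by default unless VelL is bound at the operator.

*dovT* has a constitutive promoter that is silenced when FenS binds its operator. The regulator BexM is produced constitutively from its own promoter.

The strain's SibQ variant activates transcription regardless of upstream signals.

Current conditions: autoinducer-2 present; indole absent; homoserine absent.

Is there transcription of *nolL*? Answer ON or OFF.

ON

SibQ is constitutively active in this strain.
Autoinducer-2 is present, so OrvH is active.
With repressor OrvH bound, *oxaX* is not transcribed.
So OxaX is not produced.
Indole is absent, so VelL is active.
With repressor VelL bound, *fenS* is not transcribed.
So FenS is not produced.
With no repressor bound, *dovT* is transcribed.
So DovT is produced and active.
With repressor DovT bound, *lutQ* is not transcribed.
So LutQ is not produced.
BexM is produced constitutively and is active.
No repressor is bound and SibQ and BexM are active, so *nolL* is transcribed.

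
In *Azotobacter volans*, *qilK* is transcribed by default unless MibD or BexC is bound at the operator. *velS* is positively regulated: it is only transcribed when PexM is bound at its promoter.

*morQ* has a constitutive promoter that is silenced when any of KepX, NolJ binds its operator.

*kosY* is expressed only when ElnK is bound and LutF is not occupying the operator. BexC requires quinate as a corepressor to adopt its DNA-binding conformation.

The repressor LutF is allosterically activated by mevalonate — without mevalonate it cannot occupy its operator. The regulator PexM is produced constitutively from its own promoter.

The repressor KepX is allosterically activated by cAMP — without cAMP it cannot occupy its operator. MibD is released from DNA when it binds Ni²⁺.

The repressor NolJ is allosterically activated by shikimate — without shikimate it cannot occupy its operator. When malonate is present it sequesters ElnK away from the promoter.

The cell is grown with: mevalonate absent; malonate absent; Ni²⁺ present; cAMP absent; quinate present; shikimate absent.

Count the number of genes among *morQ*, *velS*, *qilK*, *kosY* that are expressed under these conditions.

3

cAMP is absent, so KepX is inactive.
Shikimate is absent, so NolJ is inactive.
With no repressor bound, *morQ* is transcribed.
→ *morQ* is ON.
PexM is produced constitutively and is active.
No repressor is bound and PexM is active, so *velS* is transcribed.
→ *velS* is ON.
Ni²⁺ is present, so MibD is inactive.
Quinate is present, so BexC is active.
With repressor BexC bound, *qilK* is not transcribed.
→ *qilK* is OFF.
Mevalonate is absent, so LutF is inactive.
Malonate is absent, so ElnK is active.
No repressor is bound and ElnK is active, so *kosY* is transcribed.
→ *kosY* is ON.
3 of the 4 genes are transcribed.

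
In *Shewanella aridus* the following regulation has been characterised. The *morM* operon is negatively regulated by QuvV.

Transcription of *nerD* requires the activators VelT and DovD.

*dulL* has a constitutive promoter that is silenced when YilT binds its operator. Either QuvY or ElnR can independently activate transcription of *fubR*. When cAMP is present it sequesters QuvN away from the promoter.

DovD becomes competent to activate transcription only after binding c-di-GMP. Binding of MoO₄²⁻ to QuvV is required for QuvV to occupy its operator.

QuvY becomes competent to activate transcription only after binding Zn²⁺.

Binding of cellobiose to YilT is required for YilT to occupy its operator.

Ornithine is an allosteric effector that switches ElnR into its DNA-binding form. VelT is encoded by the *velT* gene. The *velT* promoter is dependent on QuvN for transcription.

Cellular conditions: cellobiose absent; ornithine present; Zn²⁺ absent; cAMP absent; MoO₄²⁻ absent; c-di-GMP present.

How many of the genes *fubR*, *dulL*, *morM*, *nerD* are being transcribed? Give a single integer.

Zn²⁺ is absent, so QuvY is inactive.
Ornithine is present, so ElnR is active.
Activator ElnR is present, so *fubR* is transcribed.
→ *fubR* is ON.
Cellobiose is absent, so YilT is inactive.
With no repressor bound, *dulL* is transcribed.
→ *dulL* is ON.
MoO₄²⁻ is absent, so QuvV is inactive.
With no repressor bound, *morM* is transcribed.
→ *morM* is ON.
cAMP is absent, so QuvN is active.
No repressor is bound and QuvN is active, so *velT* is transcribed.
So VelT is produced and active.
c-di-GMP is present, so DovD is active.
No repressor is bound and VelT and DovD are active, so *nerD* is transcribed.
→ *nerD* is ON.
4 of the 4 genes are transcribed.

4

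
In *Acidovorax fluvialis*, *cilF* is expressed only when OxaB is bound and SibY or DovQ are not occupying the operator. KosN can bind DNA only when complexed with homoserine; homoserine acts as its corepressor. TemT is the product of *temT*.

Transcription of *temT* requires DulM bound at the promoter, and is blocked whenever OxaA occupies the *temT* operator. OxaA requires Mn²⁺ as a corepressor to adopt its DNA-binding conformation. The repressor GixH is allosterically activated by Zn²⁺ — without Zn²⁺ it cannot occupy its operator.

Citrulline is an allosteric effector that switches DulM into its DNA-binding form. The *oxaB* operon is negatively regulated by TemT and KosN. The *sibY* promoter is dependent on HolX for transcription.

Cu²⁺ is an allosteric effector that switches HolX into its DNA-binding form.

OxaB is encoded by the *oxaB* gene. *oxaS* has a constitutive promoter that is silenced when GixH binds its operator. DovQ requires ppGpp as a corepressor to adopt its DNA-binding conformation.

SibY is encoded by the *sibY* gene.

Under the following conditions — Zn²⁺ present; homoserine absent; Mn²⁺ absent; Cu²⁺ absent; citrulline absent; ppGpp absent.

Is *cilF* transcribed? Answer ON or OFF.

Mn²⁺ is absent, so OxaA is inactive.
Citrulline is absent, so DulM is inactive.
Required activator DulM is absent, so *temT* is not transcribed.
So TemT is not produced.
Homoserine is absent, so KosN is inactive.
With no repressor bound, *oxaB* is transcribed.
So OxaB is produced and active.
Cu²⁺ is absent, so HolX is inactive.
Required activator HolX is absent, so *sibY* is not transcribed.
So SibY is not produced.
ppGpp is absent, so DovQ is inactive.
No repressor is bound and OxaB is active, so *cilF* is transcribed.

ON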